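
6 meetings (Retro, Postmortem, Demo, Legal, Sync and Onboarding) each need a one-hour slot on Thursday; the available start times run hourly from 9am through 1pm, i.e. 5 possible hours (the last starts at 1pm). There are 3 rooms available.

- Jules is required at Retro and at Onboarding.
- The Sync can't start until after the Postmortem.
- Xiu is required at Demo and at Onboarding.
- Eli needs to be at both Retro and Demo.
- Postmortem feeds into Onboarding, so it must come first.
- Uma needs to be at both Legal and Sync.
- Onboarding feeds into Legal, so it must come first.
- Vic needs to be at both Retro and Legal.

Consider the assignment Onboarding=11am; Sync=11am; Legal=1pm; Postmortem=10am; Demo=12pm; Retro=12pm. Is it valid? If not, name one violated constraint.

Xiu is required at Demo and at Onboarding — holds.
There are 3 rooms available — holds.
Eli needs to be at both Retro and Demo — violated.
The Sync can't start until after the Postmortem — holds.
Uma needs to be at both Legal and Sync — holds.
Postmortem feeds into Onboarding, so it must come first — holds.
Onboarding feeds into Legal, so it must come first — holds.
Jules is required at Retro and at Onboarding — holds.
Vic needs to be at both Retro and Legal — holds.

Invalid. Eli needs to be at both Retro and Demo.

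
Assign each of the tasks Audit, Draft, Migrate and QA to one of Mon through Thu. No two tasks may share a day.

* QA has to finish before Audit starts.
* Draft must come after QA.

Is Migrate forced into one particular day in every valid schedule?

Migrate can be Mon (e.g. Audit=Wed, Migrate=Mon, QA=Tue, Draft=Thu) or Tue (e.g. Audit in Wed, Draft in Thu, QA in Mon, Migrate in Tue).

No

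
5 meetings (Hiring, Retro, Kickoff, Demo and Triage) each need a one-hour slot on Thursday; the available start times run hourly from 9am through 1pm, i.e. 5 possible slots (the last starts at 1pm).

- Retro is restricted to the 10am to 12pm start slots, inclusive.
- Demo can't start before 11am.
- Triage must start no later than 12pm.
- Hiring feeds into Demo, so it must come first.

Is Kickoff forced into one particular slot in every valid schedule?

Kickoff can be 9am (e.g. Retro -> 10am, Hiring -> 9am, Demo -> 11am, Kickoff -> 9am, Triage -> 9am) or 10am (e.g. Retro in 10am, Kickoff in 10am, Hiring in 9am, Triage in 9am, Demo in 11am).

No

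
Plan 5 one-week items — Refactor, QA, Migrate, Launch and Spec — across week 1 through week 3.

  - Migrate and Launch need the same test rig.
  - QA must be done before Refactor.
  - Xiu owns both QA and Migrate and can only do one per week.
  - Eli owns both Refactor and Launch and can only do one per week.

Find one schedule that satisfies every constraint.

Launch=week 1; Migrate=week 2; QA=week 1; Refactor=week 2; Spec=week 1

Checking: QA(week 1) before Refactor(week 2); QA(week 1) != Migrate(week 2); Migrate(week 2) != Launch(week 1); Refactor(week 2) != Launch(week 1).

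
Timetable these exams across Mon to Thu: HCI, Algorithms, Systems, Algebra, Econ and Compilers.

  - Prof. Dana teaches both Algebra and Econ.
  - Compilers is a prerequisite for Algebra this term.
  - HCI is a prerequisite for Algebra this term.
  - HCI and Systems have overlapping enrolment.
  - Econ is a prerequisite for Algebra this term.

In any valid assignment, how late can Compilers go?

Downstream work caps Compilers at Wed.
Compilers at Wed is achievable: Compilers in Wed, Systems in Tue, Algorithms in Mon, HCI in Mon, Econ in Mon, Algebra in Thu.

Wed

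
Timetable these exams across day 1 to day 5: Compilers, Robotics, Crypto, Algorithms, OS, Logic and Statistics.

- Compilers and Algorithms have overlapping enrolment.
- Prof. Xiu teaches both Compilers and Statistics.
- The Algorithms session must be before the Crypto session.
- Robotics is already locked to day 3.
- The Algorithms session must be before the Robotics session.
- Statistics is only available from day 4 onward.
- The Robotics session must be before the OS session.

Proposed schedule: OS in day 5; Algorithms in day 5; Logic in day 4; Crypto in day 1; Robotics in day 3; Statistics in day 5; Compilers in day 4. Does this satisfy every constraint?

The Algorithms session must be before the Crypto session — violated.
Prof. Xiu teaches both Compilers and Statistics — holds.
The Algorithms session must be before the Robotics session — violated.
The Robotics session must be before the OS session — holds.
Statistics is only available from day 4 onward — holds.
Robotics is already locked to day 3 — holds.
Compilers and Algorithms have overlapping enrolment — holds.

No. The Algorithms session must be before the Crypto session is not satisfied.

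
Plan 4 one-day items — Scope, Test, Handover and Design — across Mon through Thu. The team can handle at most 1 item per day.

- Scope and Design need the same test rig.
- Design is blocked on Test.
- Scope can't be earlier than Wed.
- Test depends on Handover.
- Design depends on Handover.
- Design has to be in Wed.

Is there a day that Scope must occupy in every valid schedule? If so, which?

Scope's window is Wed–Thu.
Design is fixed at Wed, and Scope can't share a day with Design.
So Scope must be Thu.

Thu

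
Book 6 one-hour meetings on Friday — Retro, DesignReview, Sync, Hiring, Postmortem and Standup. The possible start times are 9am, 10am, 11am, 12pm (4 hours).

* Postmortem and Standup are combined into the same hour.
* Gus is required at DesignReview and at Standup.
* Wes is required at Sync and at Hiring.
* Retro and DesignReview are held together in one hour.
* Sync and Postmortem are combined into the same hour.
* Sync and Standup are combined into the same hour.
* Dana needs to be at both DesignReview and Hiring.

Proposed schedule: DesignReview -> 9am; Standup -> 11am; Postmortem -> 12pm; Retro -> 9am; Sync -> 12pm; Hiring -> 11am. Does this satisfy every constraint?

No. Postmortem and Standup are combined into the same hour is not satisfied.

Dana needs to be at both DesignReview and Hiring — holds.
Gus is required at DesignReview and at Standup — holds.
Retro and DesignReview are held together in one hour — holds.
Sync and Standup are combined into the same hour — violated.
Sync and Postmortem are combined into the same hour — holds.
Postmortem and Standup are combined into the same hour — violated.
Wes is required at Sync and at Hiring — holds.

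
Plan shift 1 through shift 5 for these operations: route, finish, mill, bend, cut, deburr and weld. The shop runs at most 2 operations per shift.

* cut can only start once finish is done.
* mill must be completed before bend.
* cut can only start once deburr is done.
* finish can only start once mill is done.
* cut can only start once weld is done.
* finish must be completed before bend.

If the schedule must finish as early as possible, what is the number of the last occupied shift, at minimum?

The precedence chain requires at least 3 distinct shifts.
With at most 2 per shift and 7 operations, at least 4 shifts are needed.
4 works (last occupied shift: shift 4): for example finish -> shift 2; deburr -> shift 1; bend -> shift 3; route -> shift 4; weld -> shift 2; mill -> shift 1; cut -> shift 3.

shift 4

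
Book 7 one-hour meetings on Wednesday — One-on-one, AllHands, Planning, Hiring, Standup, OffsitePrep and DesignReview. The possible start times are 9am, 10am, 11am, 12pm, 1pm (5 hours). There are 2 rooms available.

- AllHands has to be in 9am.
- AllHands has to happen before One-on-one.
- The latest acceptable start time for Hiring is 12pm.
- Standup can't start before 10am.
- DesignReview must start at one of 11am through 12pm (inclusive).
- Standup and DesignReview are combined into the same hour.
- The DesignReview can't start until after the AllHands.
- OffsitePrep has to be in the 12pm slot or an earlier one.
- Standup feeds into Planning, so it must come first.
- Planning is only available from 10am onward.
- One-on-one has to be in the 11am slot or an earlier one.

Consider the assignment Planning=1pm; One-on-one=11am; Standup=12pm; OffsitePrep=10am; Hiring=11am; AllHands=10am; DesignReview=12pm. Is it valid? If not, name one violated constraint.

No — it violates: AllHands has to be in 9am

Standup feeds into Planning, so it must come first — holds.
The latest acceptable start time for Hiring is 12pm — holds.
The DesignReview can't start until after the AllHands — holds.
Standup and DesignReview are combined into the same hour — holds.
DesignReview must start at one of 11am through 12pm (inclusive) — holds.
One-on-one has to be in the 11am slot or an earlier one — holds.
Standup can't start before 10am — holds.
There are 2 rooms available — holds.
Planning is only available from 10am onward — holds.
AllHands has to happen before One-on-one — holds.
OffsitePrep has to be in the 12pm slot or an earlier one — holds.
AllHands has to be in 9am — violated.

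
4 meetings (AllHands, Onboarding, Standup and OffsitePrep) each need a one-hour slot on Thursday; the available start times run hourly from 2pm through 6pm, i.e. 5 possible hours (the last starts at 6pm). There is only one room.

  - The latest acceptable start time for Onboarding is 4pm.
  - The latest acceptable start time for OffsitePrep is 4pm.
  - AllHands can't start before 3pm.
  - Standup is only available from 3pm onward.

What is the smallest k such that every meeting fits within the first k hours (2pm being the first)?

4 hours

With at most 1 per hour and 4 meetings, at least 4 hours are needed.
AllHands can't be placed before 3pm — that is hour 2 counting from 2pm — so the schedule must run through at least 2 hours.
4 works (last occupied hour: 5pm): for example OffsitePrep=4pm; Standup=5pm; AllHands=3pm; Onboarding=2pm.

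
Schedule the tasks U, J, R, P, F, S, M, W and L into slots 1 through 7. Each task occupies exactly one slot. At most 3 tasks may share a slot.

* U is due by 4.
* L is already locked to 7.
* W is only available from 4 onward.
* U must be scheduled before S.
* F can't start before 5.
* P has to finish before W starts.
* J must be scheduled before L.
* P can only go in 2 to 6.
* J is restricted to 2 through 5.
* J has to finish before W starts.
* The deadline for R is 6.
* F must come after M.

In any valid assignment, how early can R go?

1

R's own window allows nothing later than 6.
R at 1 is achievable: F -> 5, R -> 1, L -> 7, J -> 2, P -> 2, S -> 2, U -> 1, W -> 4, M -> 1.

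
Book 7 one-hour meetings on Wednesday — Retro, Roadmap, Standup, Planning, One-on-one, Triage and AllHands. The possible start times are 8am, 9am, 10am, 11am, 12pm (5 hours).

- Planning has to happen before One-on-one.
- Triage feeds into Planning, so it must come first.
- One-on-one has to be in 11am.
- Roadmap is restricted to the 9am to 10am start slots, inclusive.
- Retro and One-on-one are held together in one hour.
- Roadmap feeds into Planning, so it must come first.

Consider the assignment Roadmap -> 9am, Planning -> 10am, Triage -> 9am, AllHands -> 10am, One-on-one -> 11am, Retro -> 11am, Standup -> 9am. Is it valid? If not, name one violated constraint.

One-on-one has to be in 11am — holds.
Triage feeds into Planning, so it must come first — holds.
Roadmap is restricted to the 9am to 10am start slots, inclusive — holds.
Planning has to happen before One-on-one — holds.
Retro and One-on-one are held together in one hour — holds.
Roadmap feeds into Planning, so it must come first — holds.

Valid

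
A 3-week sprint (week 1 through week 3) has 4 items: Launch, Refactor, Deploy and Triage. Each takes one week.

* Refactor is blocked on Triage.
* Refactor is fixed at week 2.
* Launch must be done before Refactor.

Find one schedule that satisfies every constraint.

Refactor -> week 2; Triage -> week 1; Launch -> week 1; Deploy -> week 1

Checking: Launch(week 1) before Refactor(week 2); Triage(week 1) before Refactor(week 2); Refactor=week 2 in [week 2,week 2].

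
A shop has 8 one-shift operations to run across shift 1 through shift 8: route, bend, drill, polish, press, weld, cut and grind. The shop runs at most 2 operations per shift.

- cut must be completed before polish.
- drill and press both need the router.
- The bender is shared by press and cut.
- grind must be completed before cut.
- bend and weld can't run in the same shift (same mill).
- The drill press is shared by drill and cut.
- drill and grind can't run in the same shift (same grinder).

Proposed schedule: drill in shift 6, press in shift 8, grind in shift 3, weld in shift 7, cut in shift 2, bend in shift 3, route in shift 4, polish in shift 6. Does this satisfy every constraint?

Invalid. grind must be completed before cut.

cut must be completed before polish — holds.
The shop runs at most 2 operations per shift — holds.
drill and press both need the router — holds.
The drill press is shared by drill and cut — holds.
grind must be completed before cut — violated.
The bender is shared by press and cut — holds.
drill and grind can't run in the same shift (same grinder) — holds.
bend and weld can't run in the same shift (same mill) — holds.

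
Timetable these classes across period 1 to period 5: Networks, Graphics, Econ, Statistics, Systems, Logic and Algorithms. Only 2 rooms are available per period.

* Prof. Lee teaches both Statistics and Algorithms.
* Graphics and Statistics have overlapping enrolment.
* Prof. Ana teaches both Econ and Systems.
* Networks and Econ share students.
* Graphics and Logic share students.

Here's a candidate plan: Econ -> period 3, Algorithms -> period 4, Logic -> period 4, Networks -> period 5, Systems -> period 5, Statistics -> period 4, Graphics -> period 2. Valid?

No. Prof. Lee teaches both Statistics and Algorithms is not satisfied.

Prof. Ana teaches both Econ and Systems — holds.
Prof. Lee teaches both Statistics and Algorithms — violated.
Graphics and Statistics have overlapping enrolment — holds.
Graphics and Logic share students — holds.
Only 2 rooms are available per period — violated.
Networks and Econ share students — holds.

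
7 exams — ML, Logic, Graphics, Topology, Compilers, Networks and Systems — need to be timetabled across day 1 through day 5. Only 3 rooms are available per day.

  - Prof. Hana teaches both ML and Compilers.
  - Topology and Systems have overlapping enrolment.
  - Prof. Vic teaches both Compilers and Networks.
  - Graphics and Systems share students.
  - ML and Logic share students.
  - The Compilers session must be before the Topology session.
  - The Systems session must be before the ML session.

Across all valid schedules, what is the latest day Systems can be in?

day 4

Downstream work caps Systems at day 4.
Systems at day 4 is achievable: ML -> day 5; Systems -> day 4; Compilers -> day 1; Graphics -> day 1; Logic -> day 1; Topology -> day 2; Networks -> day 2.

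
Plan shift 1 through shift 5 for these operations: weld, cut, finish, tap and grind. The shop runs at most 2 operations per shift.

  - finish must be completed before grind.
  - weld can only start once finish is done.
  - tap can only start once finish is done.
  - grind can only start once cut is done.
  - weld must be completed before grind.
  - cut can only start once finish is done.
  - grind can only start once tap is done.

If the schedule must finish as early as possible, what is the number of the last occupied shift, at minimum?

The precedence chain requires at least 3 distinct shifts.
With at most 2 per shift and 5 operations, at least 3 shifts are needed.
Could 3 shifts be enough, i.e. nothing placed later than shift 3? No: grind must come after tap (at shift 1 or later) → {shift 2, shift 3}; tap must come before grind (at shift 3 or earlier) → {shift 1, shift 2}; cut must come before grind (at shift 3 or earlier) → {shift 1, shift 2}; tap must come after finish (at shift 1 or later) → {shift 2}; finish must come before tap (at shift 2 or earlier) → {shift 1}; weld must come after finish (at shift 1 or later) → {shift 2, shift 3}; grind must come after weld (at shift 2 or later) → {shift 3}; weld must come before grind (at shift 3 or earlier) → {shift 2}; cut must come after finish (at shift 1 or later) → {shift 2}; that puts weld, cut and tap all in shift 2 — more than 2 per shift.
So 3 shifts is not enough.
4 works (last occupied shift: shift 4): for example finish -> shift 1, grind -> shift 4, tap -> shift 3, cut -> shift 2, weld -> shift 2.

shift 4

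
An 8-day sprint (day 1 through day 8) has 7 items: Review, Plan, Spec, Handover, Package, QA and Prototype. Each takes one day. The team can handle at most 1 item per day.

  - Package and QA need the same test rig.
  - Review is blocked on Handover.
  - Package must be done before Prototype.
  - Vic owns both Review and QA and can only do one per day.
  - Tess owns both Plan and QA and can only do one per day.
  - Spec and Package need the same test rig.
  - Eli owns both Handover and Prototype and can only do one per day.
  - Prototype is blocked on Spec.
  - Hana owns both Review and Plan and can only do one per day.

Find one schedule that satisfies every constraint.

Prototype -> day 3; Handover -> day 4; Review -> day 5; QA -> day 7; Spec -> day 1; Package -> day 2; Plan -> day 6

Checking: Package(day 2) before Prototype(day 3); Spec(day 1) before Prototype(day 3); Handover(day 4) before Review(day 5); Plan(day 6) != QA(day 7); Spec(day 1) != Package(day 2); Package(day 2) != QA(day 7); Handover(day 4) != Prototype(day 3); Review(day 5) != QA(day 7); Review(day 5) != Plan(day 6); max 1 per day (cap 1).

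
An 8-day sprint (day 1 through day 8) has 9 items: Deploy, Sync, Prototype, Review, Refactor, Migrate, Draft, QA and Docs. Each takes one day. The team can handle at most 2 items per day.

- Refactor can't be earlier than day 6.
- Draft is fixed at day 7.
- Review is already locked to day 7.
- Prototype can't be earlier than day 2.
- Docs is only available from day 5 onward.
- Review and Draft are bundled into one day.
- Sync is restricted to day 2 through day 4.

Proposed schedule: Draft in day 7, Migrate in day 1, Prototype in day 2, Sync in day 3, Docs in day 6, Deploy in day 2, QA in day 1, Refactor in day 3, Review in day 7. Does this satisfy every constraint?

Docs is only available from day 5 onward — holds.
The team can handle at most 2 items per day — holds.
Sync is restricted to day 2 through day 4 — holds.
Prototype can't be earlier than day 2 — holds.
Review is already locked to day 7 — holds.
Review and Draft are bundled into one day — holds.
Draft is fixed at day 7 — holds.
Refactor can't be earlier than day 6 — violated.

No — it violates: Refactor can't be earlier than day 6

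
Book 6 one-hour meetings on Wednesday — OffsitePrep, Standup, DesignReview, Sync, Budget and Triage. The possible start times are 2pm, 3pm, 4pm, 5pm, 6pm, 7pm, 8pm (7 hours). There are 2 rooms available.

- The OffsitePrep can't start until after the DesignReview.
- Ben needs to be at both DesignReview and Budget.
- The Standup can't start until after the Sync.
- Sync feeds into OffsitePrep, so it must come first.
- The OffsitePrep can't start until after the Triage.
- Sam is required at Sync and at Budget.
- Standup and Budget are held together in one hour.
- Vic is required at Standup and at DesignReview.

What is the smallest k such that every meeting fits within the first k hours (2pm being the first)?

4

The precedence chain requires at least 2 distinct hours.
With at most 2 per hour and 6 meetings, at least 3 hours are needed.
Could 3 hours be enough, i.e. nothing placed later than 4pm? First, OffsitePrep must come after Triage (at 2pm or later) → {3pm, 4pm}; Triage must come before OffsitePrep (at 4pm or earlier) → {2pm, 3pm}; Sync must come before OffsitePrep (at 4pm or earlier) → {2pm, 3pm}; DesignReview must come before OffsitePrep (at 4pm or earlier) → {2pm, 3pm}; Standup must come after Sync (at 2pm or later) → {3pm, 4pm}; Budget must be in the same hour as Standup (in {3pm, 4pm}) → {3pm, 4pm}. Standup could then only be at {3pm, 4pm}; try each:
- suppose Standup is at 3pm; Sync must come before Standup (at 3pm or earlier) → {2pm}; Budget must be in the same hour as Standup (in {3pm}) → {3pm}; DesignReview can't share with Standup (3pm) → {2pm}; Triage can't use 2pm, already full with DesignReview and Sync (limit 2) → {3pm}; that puts Standup, Budget and Triage all in 3pm — more than 2 per hour.
- suppose Standup is at 4pm; Budget must be in the same hour as Standup (in {4pm}) → {4pm}; OffsitePrep can't use 4pm, already full with Standup and Budget (limit 2) → {3pm}; Triage must come before OffsitePrep (at 3pm or earlier) → {2pm}; Sync must come before OffsitePrep (at 3pm or earlier) → {2pm}; DesignReview must come before OffsitePrep (at 3pm or earlier) → {2pm}; that puts DesignReview, Sync and Triage all in 2pm — more than 2 per hour.
Every option fails, so 3 hours is not enough.
4 works (last occupied hour: 5pm): for example Budget=5pm; DesignReview=2pm; Standup=5pm; OffsitePrep=4pm; Triage=3pm; Sync=2pm.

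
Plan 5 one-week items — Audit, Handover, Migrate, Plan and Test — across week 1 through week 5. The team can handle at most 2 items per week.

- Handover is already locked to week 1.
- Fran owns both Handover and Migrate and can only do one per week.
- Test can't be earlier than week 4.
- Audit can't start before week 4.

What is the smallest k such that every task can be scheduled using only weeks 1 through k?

4 weeks

With at most 2 per week and 5 tasks, at least 3 weeks are needed.
Audit can't be placed before week 4, so the schedule must run through at least week 4.
4 works (last occupied week: week 4): for example Migrate=week 2; Test=week 4; Audit=week 4; Handover=week 1; Plan=week 1.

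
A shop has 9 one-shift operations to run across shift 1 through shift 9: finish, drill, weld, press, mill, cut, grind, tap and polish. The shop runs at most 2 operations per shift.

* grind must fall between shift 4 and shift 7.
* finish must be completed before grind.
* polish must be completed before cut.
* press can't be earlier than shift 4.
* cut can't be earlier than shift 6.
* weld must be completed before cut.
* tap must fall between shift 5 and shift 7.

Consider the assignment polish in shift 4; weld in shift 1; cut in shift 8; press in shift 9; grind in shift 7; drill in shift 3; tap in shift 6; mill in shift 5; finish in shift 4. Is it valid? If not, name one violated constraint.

Yes, all constraints hold

grind must fall between shift 4 and shift 7 — holds.
press can't be earlier than shift 4 — holds.
weld must be completed before cut — holds.
The shop runs at most 2 operations per shift — holds.
tap must fall between shift 5 and shift 7 — holds.
finish must be completed before grind — holds.
cut can't be earlier than shift 6 — holds.
polish must be completed before cut — holds.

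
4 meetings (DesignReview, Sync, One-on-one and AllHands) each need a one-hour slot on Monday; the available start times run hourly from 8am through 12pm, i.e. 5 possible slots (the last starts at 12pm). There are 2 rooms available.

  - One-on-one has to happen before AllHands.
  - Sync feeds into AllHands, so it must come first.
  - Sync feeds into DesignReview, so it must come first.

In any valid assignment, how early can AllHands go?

Precedence pushes AllHands to at least 9am.
AllHands at 9am is achievable: One-on-one in 8am; DesignReview in 9am; Sync in 8am; AllHands in 9am.

9am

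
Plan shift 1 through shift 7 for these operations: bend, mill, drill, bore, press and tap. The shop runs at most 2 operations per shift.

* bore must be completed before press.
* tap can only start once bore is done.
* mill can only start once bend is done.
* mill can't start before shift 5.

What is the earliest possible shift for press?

shift 2

Precedence pushes press to at least shift 2.
press at shift 2 is achievable: bore -> shift 1, drill -> shift 3, tap -> shift 2, mill -> shift 5, bend -> shift 1, press -> shift 2.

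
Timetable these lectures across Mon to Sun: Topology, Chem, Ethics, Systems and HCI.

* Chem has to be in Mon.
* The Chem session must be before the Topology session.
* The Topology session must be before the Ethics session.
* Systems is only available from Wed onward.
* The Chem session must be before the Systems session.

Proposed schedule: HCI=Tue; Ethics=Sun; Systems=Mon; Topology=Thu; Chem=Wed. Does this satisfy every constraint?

Invalid. The Chem session must be before the Systems session.

Chem has to be in Mon — violated.
The Topology session must be before the Ethics session — holds.
The Chem session must be before the Systems session — violated.
The Chem session must be before the Topology session — holds.
Systems is only available from Wed onward — violated.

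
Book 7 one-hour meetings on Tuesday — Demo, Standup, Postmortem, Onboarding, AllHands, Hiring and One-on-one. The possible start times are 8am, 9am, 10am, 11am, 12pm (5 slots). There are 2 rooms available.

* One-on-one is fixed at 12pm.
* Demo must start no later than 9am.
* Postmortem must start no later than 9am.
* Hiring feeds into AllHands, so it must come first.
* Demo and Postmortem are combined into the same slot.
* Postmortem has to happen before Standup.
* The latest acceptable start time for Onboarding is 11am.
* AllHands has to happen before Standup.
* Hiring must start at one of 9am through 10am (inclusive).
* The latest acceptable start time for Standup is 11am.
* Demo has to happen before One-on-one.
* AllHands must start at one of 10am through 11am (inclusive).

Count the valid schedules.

3

Enumerating: Demo=8am; Hiring=9am; AllHands=10am; Onboarding=9am; Postmortem=8am; One-on-one=12pm; Standup=11am | Demo -> 8am; One-on-one -> 12pm; Hiring -> 9am; Standup -> 11am; Postmortem -> 8am; Onboarding -> 10am; AllHands -> 10am | Onboarding=11am; AllHands=10am; Hiring=9am; Demo=8am; Postmortem=8am; Standup=11am; One-on-one=12pm.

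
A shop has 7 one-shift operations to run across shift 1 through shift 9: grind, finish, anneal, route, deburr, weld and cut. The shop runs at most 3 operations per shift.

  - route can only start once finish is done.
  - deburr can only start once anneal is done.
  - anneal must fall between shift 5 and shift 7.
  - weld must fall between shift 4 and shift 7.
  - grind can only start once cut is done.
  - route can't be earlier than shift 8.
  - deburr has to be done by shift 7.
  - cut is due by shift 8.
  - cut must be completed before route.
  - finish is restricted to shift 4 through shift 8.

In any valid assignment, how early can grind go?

shift 2

Precedence pushes grind to at least shift 2.
grind at shift 2 is achievable: weld -> shift 4; route -> shift 8; anneal -> shift 5; grind -> shift 2; finish -> shift 4; deburr -> shift 6; cut -> shift 1.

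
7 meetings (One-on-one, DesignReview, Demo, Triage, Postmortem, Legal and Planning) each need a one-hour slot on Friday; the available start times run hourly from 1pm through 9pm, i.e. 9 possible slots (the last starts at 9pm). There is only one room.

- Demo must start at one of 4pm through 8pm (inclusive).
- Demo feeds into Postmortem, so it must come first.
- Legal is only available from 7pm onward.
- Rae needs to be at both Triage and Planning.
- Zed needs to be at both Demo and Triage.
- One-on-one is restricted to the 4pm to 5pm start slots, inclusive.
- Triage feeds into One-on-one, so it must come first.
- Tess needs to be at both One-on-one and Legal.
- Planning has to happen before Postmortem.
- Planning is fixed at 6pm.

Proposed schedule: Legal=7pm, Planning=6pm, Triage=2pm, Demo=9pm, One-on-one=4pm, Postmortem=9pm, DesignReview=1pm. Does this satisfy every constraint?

No — it violates: Demo must start at one of 4pm through 8pm (inclusive)

Zed needs to be at both Demo and Triage — holds.
Planning is fixed at 6pm — holds.
Tess needs to be at both One-on-one and Legal — holds.
One-on-one is restricted to the 4pm to 5pm start slots, inclusive — holds.
Demo must start at one of 4pm through 8pm (inclusive) — violated.
Planning has to happen before Postmortem — holds.
Triage feeds into One-on-one, so it must come first — holds.
Legal is only available from 7pm onward — holds.
There is only one room — violated.
Rae needs to be at both Triage and Planning — holds.
Demo feeds into Postmortem, so it must come first — violated.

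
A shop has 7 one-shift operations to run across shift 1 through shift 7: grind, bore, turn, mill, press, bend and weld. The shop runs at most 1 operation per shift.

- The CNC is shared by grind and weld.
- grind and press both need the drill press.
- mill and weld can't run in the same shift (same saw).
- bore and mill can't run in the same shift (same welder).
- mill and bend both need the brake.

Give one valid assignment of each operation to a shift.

bend in shift 6, weld in shift 7, press in shift 5, turn in shift 3, mill in shift 4, grind in shift 1, bore in shift 2

Checking: mill(shift 4) != weld(shift 7); bore(shift 2) != mill(shift 4); grind(shift 1) != press(shift 5); grind(shift 1) != weld(shift 7); mill(shift 4) != bend(shift 6); max 1 per shift (cap 1).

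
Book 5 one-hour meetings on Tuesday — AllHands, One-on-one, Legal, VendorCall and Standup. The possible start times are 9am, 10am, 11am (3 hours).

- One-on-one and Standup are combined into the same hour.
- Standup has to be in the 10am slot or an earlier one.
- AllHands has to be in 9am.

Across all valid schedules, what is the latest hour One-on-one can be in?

10am

One-on-one must be in the same hour as Standup, which can't be after 10am, so One-on-one is at most 10am.
One-on-one at 10am is achievable: Legal -> 9am, Standup -> 10am, AllHands -> 9am, One-on-one -> 10am, VendorCall -> 9am.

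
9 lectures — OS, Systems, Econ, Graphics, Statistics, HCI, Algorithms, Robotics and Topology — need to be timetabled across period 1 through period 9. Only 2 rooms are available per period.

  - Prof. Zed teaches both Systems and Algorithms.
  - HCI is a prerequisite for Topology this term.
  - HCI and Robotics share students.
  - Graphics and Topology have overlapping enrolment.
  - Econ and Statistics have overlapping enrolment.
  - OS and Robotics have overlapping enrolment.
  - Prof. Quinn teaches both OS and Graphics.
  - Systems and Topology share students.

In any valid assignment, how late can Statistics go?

period 9

Statistics at period 9 is achievable: Econ in period 2; HCI in period 1; Algorithms in period 4; Statistics in period 9; Graphics in period 3; Systems in period 3; Topology in period 2; Robotics in period 4; OS in period 1.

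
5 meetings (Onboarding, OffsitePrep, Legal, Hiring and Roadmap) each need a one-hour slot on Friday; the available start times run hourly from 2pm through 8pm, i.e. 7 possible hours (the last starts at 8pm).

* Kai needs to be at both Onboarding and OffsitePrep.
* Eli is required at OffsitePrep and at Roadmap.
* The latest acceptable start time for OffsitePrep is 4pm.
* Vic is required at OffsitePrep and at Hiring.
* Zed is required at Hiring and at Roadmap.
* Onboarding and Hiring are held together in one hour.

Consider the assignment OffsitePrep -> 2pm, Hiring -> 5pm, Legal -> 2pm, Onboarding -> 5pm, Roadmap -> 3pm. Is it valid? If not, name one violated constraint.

Yes

Onboarding and Hiring are held together in one hour — holds.
Vic is required at OffsitePrep and at Hiring — holds.
The latest acceptable start time for OffsitePrep is 4pm — holds.
Kai needs to be at both Onboarding and OffsitePrep — holds.
Eli is required at OffsitePrep and at Roadmap — holds.
Zed is required at Hiring and at Roadmap — holds.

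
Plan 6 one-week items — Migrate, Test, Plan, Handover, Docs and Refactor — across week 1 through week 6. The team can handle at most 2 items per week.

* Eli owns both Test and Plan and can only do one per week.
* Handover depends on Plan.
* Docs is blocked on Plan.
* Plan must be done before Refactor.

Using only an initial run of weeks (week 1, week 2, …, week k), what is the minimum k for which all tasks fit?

3 weeks

The precedence chain requires at least 2 distinct weeks.
With at most 2 per week and 6 tasks, at least 3 weeks are needed.
3 works (last occupied week: week 3): for example Refactor in week 3; Migrate in week 1; Docs in week 2; Handover in week 2; Plan in week 1; Test in week 3.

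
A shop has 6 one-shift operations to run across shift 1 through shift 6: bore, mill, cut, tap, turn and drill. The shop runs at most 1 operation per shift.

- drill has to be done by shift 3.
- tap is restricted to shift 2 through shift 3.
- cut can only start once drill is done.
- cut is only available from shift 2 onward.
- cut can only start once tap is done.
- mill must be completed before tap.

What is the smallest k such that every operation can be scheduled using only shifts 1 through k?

6

The precedence chain requires at least 3 distinct shifts.
With at most 1 per shift and 6 operations, at least 6 shifts are needed.
6 works (last occupied shift: shift 6): for example bore=shift 5, drill=shift 3, turn=shift 6, tap=shift 2, mill=shift 1, cut=shift 4.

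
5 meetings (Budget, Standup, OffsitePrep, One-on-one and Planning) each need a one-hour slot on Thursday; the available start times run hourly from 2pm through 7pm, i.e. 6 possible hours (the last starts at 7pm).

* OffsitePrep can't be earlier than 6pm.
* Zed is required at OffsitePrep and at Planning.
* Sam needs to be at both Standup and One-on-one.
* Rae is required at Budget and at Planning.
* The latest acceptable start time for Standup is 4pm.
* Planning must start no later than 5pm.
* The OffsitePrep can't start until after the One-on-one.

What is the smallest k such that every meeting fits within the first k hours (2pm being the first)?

The precedence chain requires at least 2 distinct hours.
OffsitePrep can't be placed before 6pm — that is hour 5 counting from 2pm — so the schedule must run through at least 5 hours.
5 works (last occupied hour: 6pm): for example Planning=2pm, Standup=2pm, OffsitePrep=6pm, One-on-one=3pm, Budget=3pm.

5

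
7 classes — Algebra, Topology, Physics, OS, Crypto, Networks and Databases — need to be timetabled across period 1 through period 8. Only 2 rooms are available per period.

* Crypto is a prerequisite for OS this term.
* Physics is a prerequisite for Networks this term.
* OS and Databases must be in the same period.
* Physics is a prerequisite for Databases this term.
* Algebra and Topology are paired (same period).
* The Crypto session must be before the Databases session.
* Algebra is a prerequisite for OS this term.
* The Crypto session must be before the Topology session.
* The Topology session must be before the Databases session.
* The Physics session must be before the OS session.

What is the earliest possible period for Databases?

Precedence pushes Databases to at least period 3.
Databases at period 3 is achievable: Topology in period 2, Algebra in period 2, Databases in period 3, Crypto in period 1, Networks in period 4, OS in period 3, Physics in period 1.

period 3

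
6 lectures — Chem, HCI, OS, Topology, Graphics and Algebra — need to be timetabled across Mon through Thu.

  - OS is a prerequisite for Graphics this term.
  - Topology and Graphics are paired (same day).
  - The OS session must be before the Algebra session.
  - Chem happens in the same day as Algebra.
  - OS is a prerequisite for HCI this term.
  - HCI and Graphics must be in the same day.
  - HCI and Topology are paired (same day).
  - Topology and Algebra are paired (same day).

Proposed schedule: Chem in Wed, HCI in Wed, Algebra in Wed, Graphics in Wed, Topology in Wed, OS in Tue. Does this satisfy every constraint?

HCI and Graphics must be in the same day — holds.
HCI and Topology are paired (same day) — holds.
The OS session must be before the Algebra session — holds.
OS is a prerequisite for HCI this term — holds.
Chem happens in the same day as Algebra — holds.
OS is a prerequisite for Graphics this term — holds.
Topology and Graphics are paired (same day) — holds.
Topology and Algebra are paired (same day) — holds.

Yes, all constraints hold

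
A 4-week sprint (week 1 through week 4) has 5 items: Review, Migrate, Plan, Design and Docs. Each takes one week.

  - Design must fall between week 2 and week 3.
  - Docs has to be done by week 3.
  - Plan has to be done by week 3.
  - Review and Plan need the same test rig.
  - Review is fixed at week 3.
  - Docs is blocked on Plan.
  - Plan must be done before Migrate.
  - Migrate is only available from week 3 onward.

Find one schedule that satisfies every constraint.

Review in week 3; Docs in week 2; Design in week 2; Migrate in week 3; Plan in week 1

Checking: Plan(week 1) before Docs(week 2); Plan(week 1) before Migrate(week 3); Review(week 3) != Plan(week 1); Plan=week 1 in [week 1,week 3]; Review=week 3 in [week 3,week 3]; Migrate=week 3 in [week 3,week 4]; Design=week 2 in [week 2,week 3]; Docs=week 2 in [week 1,week 3].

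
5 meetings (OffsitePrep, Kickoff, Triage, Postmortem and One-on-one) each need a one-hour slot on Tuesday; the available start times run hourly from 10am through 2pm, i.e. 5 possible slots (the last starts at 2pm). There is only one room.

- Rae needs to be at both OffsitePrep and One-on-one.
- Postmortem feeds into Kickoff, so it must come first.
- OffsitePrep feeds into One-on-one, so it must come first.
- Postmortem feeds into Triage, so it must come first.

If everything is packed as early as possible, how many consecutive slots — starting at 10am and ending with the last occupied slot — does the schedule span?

5 slots

The precedence chain requires at least 2 distinct slots.
With at most 1 per slot and 5 meetings, at least 5 slots are needed.
5 works (last occupied slot: 2pm): for example Triage -> 1pm; Postmortem -> 10am; OffsitePrep -> 11am; One-on-one -> 2pm; Kickoff -> 12pm.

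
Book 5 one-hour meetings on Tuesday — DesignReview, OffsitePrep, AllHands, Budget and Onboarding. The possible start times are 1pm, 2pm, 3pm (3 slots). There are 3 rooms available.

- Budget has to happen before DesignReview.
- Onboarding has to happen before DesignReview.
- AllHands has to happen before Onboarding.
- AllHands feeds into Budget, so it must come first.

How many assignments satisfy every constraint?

Enumerating: AllHands=1pm, DesignReview=3pm, Budget=2pm, OffsitePrep=1pm, Onboarding=2pm | Onboarding -> 2pm, AllHands -> 1pm, DesignReview -> 3pm, Budget -> 2pm, OffsitePrep -> 2pm | OffsitePrep -> 3pm, Budget -> 2pm, AllHands -> 1pm, DesignReview -> 3pm, Onboarding -> 2pm.

3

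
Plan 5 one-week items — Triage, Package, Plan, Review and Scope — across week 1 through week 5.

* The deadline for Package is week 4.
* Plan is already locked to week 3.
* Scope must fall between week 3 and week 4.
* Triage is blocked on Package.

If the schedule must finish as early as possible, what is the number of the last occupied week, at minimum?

The precedence chain requires at least 2 distinct weeks.
Plan can't be placed before week 3, so the schedule must run through at least week 3.
3 works (last occupied week: week 3): for example Plan -> week 3; Review -> week 1; Triage -> week 2; Scope -> week 3; Package -> week 1.

week 3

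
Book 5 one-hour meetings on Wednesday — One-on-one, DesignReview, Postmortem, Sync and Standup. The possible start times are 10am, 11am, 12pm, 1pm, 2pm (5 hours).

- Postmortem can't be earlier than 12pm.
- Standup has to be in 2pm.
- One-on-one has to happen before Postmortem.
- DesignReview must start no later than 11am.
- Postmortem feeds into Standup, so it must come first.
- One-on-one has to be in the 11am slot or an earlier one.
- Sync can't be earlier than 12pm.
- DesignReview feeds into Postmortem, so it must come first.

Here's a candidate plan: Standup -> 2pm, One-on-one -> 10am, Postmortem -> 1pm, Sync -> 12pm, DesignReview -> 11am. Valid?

Yes

Standup has to be in 2pm — holds.
DesignReview feeds into Postmortem, so it must come first — holds.
One-on-one has to happen before Postmortem — holds.
Postmortem feeds into Standup, so it must come first — holds.
Sync can't be earlier than 12pm — holds.
DesignReview must start no later than 11am — holds.
Postmortem can't be earlier than 12pm — holds.
One-on-one has to be in the 11am slot or an earlier one — holds.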